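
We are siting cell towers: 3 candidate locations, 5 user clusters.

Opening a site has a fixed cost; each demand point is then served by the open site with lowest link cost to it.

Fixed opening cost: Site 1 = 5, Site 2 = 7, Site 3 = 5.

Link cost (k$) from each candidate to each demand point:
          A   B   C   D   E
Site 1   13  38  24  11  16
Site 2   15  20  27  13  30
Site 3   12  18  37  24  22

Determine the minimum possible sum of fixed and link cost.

Open {Site 1, Site 3}: assign each demand point to its cheapest open site.
  A→Site 3 12, B→Site 3 18, C→Site 1 24, D→Site 1 11, E→Site 1 16
  link cost 81, fixed 10 → total 91.
Compare {Site 1, Site 2}: link cost 84 + fixed 12 = 96.
Compare {Site 1, Site 2, Site 3}: link cost 81 + fixed 17 = 98.
Compare {Site 2, Site 3}: link cost 92 + fixed 12 = 104.
All other subsets cost ≥ 96. Minimum total cost: 91.

91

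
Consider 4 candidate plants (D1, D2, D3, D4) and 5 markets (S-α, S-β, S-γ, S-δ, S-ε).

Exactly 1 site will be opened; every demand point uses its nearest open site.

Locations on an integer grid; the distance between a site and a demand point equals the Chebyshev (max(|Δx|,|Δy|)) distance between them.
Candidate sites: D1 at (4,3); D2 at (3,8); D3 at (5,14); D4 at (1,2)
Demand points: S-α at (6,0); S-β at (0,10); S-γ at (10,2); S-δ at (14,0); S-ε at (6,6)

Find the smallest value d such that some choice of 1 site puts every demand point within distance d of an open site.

10

Open {D1}.
  Farthest demand point is S-δ at distance 10 (to D1); all others are ≤ 10.
With {D2} the worst case is 11.
With {D4} the worst case is 13.
No size-1 selection achieves below 10.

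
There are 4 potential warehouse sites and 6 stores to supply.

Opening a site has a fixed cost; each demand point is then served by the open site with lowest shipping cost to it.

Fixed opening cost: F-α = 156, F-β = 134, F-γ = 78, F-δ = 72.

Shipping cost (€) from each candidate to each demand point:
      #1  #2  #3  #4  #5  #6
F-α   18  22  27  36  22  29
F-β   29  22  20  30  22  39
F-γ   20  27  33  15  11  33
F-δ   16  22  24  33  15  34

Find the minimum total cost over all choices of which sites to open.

216

Open {F-δ}: assign each demand point to its cheapest open site.
  #1→F-δ 16, #2→F-δ 22, #3→F-δ 24, #4→F-δ 33, #5→F-δ 15, #6→F-δ 34
  shipping cost 144, fixed 72 → total 216.
Compare {F-γ}: shipping cost 139 + fixed 78 = 217.
Compare {F-γ, F-δ}: shipping cost 121 + fixed 150 = 271.
Compare {F-β}: shipping cost 162 + fixed 134 = 296.
All other subsets cost ≥ 217. Minimum total cost: 216.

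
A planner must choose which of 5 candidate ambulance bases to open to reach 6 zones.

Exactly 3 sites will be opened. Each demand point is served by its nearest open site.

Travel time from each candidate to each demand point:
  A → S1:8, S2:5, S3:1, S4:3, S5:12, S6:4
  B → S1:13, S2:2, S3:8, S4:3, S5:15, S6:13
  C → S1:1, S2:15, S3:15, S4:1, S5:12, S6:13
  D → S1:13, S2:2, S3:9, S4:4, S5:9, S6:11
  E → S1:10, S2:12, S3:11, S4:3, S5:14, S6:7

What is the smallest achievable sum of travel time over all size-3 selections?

18

Open {A, C, D}.
  S1→C 1, S2→D 2, S3→A 1, S4→C 1, S5→D 9, S6→A 4  ⇒ total 18.
Compare {A, B, C}: total 21.
Compare {A, C, E}: total 24.
No size-3 selection does better; minimum is 18.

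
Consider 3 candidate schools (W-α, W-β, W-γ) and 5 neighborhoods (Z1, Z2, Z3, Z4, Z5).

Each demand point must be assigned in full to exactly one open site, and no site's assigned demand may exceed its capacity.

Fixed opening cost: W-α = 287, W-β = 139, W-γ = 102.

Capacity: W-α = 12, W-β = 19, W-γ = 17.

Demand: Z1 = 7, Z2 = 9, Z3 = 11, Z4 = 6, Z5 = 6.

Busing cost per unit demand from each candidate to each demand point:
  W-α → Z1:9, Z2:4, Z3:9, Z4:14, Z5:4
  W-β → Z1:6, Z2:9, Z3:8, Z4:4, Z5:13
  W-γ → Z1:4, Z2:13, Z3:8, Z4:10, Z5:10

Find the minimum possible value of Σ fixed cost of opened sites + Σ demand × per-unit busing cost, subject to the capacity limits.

Open {W-α, W-β, W-γ}; cheapest assignment that respects the capacities:
  W-α (cap 12, load 9): Z2 — cost 9×4 = 36
  W-β (cap 19, load 17): Z3, Z4 — cost 11×8 + 6×4 = 112
  W-γ (cap 17, load 13): Z1, Z5 — cost 7×4 + 6×10 = 88
  Shipping 236, fixed 528 → total 764.
  Any other capacity-feasible assignment to {W-α, W-β, W-γ} ships for at least 236.
Total demand is 39 and no other set of sites has combined capacity ≥ 39, so {W-α, W-β, W-γ} is the only feasible choice of open sites. Minimum: 764.

764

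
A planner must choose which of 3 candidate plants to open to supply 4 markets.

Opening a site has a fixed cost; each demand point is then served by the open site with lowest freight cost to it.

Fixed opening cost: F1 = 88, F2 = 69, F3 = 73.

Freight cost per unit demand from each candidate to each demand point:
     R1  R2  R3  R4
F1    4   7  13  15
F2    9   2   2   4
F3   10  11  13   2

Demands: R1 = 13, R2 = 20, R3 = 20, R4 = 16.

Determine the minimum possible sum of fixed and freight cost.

Open {F2}: assign each demand point to its cheapest open site.
  R1→F2 13×9=117, R2→F2 20×2=40, R3→F2 20×2=40, R4→F2 16×4=64
  freight cost 261, fixed 69 → total 330.
Compare {F1, F2}: freight cost 196 + fixed 157 = 353.
Compare {F2, F3}: freight cost 229 + fixed 142 = 371.
Compare {F1, F2, F3}: freight cost 164 + fixed 230 = 394.
All other subsets cost ≥ 353. Minimum total cost: 330.

330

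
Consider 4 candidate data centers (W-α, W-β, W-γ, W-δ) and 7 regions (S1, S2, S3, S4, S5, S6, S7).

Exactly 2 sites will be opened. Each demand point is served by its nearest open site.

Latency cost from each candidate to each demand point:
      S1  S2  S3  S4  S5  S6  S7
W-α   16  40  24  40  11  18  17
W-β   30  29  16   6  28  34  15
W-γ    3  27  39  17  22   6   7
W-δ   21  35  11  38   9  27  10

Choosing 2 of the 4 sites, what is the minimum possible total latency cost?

80

Open {W-γ, W-δ}.
  S1→W-γ 3, S2→W-γ 27, S3→W-δ 11, S4→W-γ 17, S5→W-δ 9, S6→W-γ 6, S7→W-γ 7  ⇒ total 80.
Compare {W-β, W-γ}: total 87.
Compare {W-α, W-γ}: total 95.
No size-2 selection does better; minimum is 80.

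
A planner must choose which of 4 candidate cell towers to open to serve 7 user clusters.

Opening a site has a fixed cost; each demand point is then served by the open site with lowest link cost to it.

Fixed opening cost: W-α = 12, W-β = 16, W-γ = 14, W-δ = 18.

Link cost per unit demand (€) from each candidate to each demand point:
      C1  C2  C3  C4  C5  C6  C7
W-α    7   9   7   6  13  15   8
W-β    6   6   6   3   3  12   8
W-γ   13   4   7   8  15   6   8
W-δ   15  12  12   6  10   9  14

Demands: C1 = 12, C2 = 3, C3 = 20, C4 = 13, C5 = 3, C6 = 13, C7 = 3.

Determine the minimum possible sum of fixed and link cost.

384

Open {W-β, W-γ}: assign each demand point to its cheapest open site.
  C1→W-β 12×6=72, C2→W-γ 3×4=12, C3→W-β 20×6=120, C4→W-β 13×3=39, C5→W-β 3×3=9, C6→W-γ 13×6=78, C7→W-β 3×8=24
  link cost 354, fixed 30 → total 384.
Compare {W-α, W-β, W-γ}: link cost 354 + fixed 42 = 396.
Compare {W-β, W-γ, W-δ}: link cost 354 + fixed 48 = 402.
Compare {W-α, W-β, W-γ, W-δ}: link cost 354 + fixed 60 = 414.
All other subsets cost ≥ 396. Minimum total cost: 384.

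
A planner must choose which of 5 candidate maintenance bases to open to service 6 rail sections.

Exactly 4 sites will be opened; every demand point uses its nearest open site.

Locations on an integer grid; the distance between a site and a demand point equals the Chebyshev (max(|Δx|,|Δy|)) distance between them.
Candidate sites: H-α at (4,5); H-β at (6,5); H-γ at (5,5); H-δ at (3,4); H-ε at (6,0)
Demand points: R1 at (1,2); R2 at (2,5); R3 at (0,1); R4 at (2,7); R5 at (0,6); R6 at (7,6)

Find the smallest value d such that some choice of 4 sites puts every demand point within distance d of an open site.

Open {H-α, H-β, H-γ, H-δ}.
  Farthest demand point is R3 at distance 3 (to H-δ); all others are ≤ 3.
With {H-α, H-β, H-δ, H-ε} the worst case is 3.
With {H-α, H-γ, H-δ, H-ε} the worst case is 3.
No size-4 selection achieves below 3.

3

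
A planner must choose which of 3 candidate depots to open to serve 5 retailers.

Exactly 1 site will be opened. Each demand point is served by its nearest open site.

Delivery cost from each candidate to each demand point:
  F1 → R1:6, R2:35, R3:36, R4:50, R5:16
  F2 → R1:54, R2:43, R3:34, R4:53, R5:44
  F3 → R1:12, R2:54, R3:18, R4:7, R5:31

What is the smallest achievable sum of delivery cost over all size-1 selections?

Open {F3}.
  R1→F3 12, R2→F3 54, R3→F3 18, R4→F3 7, R5→F3 31  ⇒ total 122.
Compare {F1}: total 143.
Compare {F2}: total 228.

122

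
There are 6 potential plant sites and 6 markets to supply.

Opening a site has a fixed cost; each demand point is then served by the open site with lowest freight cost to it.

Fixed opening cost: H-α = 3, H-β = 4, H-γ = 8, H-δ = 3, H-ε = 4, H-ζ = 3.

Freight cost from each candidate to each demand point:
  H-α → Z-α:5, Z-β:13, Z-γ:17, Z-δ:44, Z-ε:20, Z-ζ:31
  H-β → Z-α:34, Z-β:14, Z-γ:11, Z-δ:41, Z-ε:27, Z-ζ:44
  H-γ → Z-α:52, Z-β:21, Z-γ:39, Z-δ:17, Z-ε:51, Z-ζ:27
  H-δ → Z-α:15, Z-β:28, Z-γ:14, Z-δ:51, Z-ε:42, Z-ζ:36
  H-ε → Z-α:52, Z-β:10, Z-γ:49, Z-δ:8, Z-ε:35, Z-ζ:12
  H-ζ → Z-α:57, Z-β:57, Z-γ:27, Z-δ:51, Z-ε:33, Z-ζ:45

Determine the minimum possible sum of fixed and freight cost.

Open {H-α, H-β, H-ε}: assign each demand point to its cheapest open site.
  Z-α→H-α 5, Z-β→H-ε 10, Z-γ→H-β 11, Z-δ→H-ε 8, Z-ε→H-α 20, Z-ζ→H-ε 12
  freight cost 66, fixed 11 → total 77.
Compare {H-α, H-ε}: freight cost 72 + fixed 7 = 79.
Compare {H-α, H-δ, H-ε}: freight cost 69 + fixed 10 = 79.
Compare {H-α, H-β, H-δ, H-ε}: freight cost 66 + fixed 14 = 80.
All other subsets cost ≥ 79. Minimum total cost: 77.

77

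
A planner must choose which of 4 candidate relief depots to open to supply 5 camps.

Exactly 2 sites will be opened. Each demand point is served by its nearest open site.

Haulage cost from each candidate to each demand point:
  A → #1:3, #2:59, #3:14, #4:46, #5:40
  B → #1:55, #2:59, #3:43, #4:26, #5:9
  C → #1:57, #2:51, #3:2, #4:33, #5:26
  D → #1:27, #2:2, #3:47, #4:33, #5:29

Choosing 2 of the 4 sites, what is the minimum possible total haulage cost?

Open {A, D}.
  #1→A 3, #2→D 2, #3→A 14, #4→D 33, #5→D 29  ⇒ total 81.
Compare {C, D}: total 90.
Compare {B, D}: total 107.
No size-2 selection does better; minimum is 81.

81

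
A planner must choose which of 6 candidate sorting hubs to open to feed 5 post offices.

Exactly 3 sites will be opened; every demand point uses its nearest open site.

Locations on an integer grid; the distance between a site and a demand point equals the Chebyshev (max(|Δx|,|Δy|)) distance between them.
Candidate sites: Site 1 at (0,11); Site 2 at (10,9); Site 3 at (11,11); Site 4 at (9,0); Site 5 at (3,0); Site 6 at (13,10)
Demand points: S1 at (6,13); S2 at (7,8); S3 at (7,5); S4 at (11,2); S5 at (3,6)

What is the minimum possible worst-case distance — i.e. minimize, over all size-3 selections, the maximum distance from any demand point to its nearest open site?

5

Open {Site 1, Site 2, Site 4}.
  Farthest demand point is S5 at distance 5 (to Site 1); all others are ≤ 5.
With {Site 1, Site 3, Site 4} the worst case is 5.
With {Site 1, Site 4, Site 6} the worst case is 6.
No size-3 selection achieves below 5.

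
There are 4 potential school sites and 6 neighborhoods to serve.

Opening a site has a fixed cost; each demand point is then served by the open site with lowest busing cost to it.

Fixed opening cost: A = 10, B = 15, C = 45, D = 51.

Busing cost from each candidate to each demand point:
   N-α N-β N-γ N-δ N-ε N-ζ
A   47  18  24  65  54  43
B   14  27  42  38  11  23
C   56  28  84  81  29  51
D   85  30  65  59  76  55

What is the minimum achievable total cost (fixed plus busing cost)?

Open {A, B}: assign each demand point to its cheapest open site.
  N-α→B 14, N-β→A 18, N-γ→A 24, N-δ→B 38, N-ε→B 11, N-ζ→B 23
  busing cost 128, fixed 25 → total 153.
Compare {B}: busing cost 155 + fixed 15 = 170.
Compare {A, B, C}: busing cost 128 + fixed 70 = 198.
Compare {A, B, D}: busing cost 128 + fixed 76 = 204.
All other subsets cost ≥ 170. Minimum total cost: 153.

153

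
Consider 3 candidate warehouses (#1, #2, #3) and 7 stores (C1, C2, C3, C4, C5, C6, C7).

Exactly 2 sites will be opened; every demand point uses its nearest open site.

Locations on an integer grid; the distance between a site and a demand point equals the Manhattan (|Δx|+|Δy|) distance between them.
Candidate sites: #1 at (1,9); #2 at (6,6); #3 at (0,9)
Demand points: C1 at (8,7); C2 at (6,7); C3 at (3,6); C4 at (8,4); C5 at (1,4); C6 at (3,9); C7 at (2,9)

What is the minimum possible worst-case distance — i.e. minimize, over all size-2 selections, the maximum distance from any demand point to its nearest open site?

5

Open {#1, #2}.
  Farthest demand point is C5 at distance 5 (to #1); all others are ≤ 5.
With {#2, #3} the worst case is 6.
With {#1, #3} the worst case is 12.
No size-2 selection achieves below 5.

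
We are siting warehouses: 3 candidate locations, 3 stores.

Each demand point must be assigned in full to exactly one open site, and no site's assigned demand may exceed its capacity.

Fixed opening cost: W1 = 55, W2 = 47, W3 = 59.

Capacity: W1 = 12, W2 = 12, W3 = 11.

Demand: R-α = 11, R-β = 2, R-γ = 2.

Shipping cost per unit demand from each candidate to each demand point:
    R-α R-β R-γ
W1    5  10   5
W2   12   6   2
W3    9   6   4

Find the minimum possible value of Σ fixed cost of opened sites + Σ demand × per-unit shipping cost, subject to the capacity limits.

Open {W1, W2}; cheapest assignment that respects the capacities:
  W1 (cap 12, load 11): R-α — cost 11×5 = 55
  W2 (cap 12, load 4): R-β, R-γ — cost 2×6 + 2×2 = 16
  Shipping 71, fixed 102 → total 173.
  Any other capacity-feasible assignment to {W1, W2} ships for at least 71.
Compare {W1, W3}: its best feasible assignment gives total 189.
Compare {W2, W3}: its best feasible assignment gives total 221.
Every other set of open sites that can feasibly serve all demand totals ≥ 189 even under its best assignment. Minimum: 173.

173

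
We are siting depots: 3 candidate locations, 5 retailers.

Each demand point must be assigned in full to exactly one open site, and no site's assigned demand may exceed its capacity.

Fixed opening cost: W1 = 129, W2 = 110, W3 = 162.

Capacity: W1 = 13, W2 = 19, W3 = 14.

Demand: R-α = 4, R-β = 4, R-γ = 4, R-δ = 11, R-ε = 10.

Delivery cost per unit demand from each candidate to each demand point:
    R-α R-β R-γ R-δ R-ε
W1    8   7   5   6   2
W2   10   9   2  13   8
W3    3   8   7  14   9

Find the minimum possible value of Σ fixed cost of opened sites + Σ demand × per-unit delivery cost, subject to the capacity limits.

561

Open {W2, W3}; cheapest assignment that respects the capacities:
  W2 (cap 19, load 19): R-β, R-γ, R-δ — cost 4×9 + 4×2 + 11×13 = 187
  W3 (cap 14, load 14): R-α, R-ε — cost 4×3 + 10×9 = 102
  Shipping 289, fixed 272 → total 561.
  Any other capacity-feasible assignment to {W2, W3} ships for at least 289.
Compare {W1, W2, W3}: its best feasible assignment gives total 599.
Every other set of open sites that can feasibly serve all demand totals ≥ 599 even under its best assignment. Minimum: 561.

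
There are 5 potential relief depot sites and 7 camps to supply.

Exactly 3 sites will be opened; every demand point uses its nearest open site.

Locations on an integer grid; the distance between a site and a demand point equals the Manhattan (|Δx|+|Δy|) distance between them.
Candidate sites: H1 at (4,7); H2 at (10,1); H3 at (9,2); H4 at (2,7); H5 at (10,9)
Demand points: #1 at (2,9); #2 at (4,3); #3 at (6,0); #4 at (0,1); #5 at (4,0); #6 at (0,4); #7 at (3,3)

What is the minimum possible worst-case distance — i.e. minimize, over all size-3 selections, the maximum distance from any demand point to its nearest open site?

Open {H1, H2, H4}.
  Farthest demand point is #4 at distance 8 (to H4); all others are ≤ 8.
With {H1, H3, H4} the worst case is 8.
With {H2, H3, H4} the worst case is 8.
No size-3 selection achieves below 8.

8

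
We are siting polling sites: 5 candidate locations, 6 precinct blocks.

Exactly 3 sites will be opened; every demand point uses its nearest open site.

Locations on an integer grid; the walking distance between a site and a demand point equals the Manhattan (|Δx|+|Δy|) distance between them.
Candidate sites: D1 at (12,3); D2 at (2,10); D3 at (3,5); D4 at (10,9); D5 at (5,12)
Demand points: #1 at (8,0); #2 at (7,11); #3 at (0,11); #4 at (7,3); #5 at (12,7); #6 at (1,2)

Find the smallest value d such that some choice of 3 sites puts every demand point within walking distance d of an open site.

Open {D1, D2, D3}.
  Farthest demand point is #1 at walking distance 7 (to D1); all others are ≤ 7.
With {D1, D3, D5} the worst case is 7.
With {D1, D2, D4} the worst case is 9.
No size-3 selection achieves below 7.

7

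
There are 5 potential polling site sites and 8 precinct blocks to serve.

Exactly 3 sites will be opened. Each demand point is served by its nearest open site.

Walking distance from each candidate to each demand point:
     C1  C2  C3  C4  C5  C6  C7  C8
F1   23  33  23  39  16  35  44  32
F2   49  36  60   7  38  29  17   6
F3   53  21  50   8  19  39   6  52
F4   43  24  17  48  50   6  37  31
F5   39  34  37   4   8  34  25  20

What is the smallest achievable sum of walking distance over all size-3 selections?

Open {F1, F2, F4}.
  C1→F1 23, C2→F4 24, C3→F4 17, C4→F2 7, C5→F1 16, C6→F4 6, C7→F2 17, C8→F2 6  ⇒ total 116.
Compare {F2, F4, F5}: total 121.
Compare {F3, F4, F5}: total 121.
No size-3 selection does better; minimum is 116.

116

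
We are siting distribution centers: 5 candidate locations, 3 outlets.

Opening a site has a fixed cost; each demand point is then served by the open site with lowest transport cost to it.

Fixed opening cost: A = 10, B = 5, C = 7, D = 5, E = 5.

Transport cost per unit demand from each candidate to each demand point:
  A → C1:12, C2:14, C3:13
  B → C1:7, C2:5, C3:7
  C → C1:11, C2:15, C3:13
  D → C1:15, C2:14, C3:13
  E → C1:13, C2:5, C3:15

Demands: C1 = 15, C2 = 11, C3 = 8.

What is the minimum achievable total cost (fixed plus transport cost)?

221

Open {B}: assign each demand point to its cheapest open site.
  C1→B 15×7=105, C2→B 11×5=55, C3→B 8×7=56
  transport cost 216, fixed 5 → total 221.
Compare {B, D}: transport cost 216 + fixed 10 = 226.
Compare {B, E}: transport cost 216 + fixed 10 = 226.
Compare {B, C}: transport cost 216 + fixed 12 = 228.
All other subsets cost ≥ 226. Minimum total cost: 221.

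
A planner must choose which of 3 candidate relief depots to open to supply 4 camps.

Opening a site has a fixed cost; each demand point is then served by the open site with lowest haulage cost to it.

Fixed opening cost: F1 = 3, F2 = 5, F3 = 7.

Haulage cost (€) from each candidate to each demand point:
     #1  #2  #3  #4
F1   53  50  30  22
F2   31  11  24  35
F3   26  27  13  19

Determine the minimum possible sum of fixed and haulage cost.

Open {F2, F3}: assign each demand point to its cheapest open site.
  #1→F3 26, #2→F2 11, #3→F3 13, #4→F3 19
  haulage cost 69, fixed 12 → total 81.
Compare {F1, F2, F3}: haulage cost 69 + fixed 15 = 84.
Compare {F3}: haulage cost 85 + fixed 7 = 92.
Compare {F1, F3}: haulage cost 85 + fixed 10 = 95.
All other subsets cost ≥ 84. Minimum total cost: 81.

81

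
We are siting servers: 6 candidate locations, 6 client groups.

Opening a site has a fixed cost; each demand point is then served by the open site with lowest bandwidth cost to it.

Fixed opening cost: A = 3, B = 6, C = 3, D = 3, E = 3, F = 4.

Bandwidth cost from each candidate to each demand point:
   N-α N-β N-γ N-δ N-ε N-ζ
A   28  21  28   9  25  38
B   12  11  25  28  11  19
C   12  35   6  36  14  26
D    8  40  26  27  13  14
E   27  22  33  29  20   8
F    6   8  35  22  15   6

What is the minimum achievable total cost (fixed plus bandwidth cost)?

59

Open {A, C, F}: assign each demand point to its cheapest open site.
  N-α→F 6, N-β→F 8, N-γ→C 6, N-δ→A 9, N-ε→C 14, N-ζ→F 6
  bandwidth cost 49, fixed 10 → total 59.
Compare {A, C, D, F}: bandwidth cost 48 + fixed 13 = 61.
Compare {A, B, C, F}: bandwidth cost 46 + fixed 16 = 62.
Compare {A, C, E, F}: bandwidth cost 49 + fixed 13 = 62.
All other subsets cost ≥ 61. Minimum total cost: 59.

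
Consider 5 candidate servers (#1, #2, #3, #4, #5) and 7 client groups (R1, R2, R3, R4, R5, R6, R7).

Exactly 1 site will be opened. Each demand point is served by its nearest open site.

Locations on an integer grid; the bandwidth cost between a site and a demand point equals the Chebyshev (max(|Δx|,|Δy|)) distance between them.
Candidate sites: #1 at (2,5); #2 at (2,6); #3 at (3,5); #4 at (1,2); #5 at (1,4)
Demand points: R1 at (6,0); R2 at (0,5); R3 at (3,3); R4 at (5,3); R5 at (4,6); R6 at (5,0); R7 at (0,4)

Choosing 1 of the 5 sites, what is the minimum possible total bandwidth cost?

20

Open {#5}.
  R1→#5 5, R2→#5 1, R3→#5 2, R4→#5 4, R5→#5 3, R6→#5 4, R7→#5 1  ⇒ total 20.
Compare {#1}: total 21.
Compare {#3}: total 21.
No size-1 selection does better; minimum is 20.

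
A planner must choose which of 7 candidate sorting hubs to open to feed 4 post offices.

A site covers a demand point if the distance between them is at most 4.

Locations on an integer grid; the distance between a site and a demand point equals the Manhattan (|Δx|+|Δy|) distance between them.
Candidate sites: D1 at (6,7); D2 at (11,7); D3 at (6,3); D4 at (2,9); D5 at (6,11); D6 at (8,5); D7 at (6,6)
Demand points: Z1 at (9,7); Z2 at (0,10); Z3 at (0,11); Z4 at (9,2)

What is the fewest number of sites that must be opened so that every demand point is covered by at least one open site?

2

Coverage sets (demand points within 4 of each site):
  D1: {Z1}
  D2: {Z1}
  D3: {Z4}
  D4: {Z2, Z3}
  D5: {}
  D6: {Z1, Z4}
  D7: {Z1}
No single site covers all 4 demand points.
But {D4, D6} covers everything, so the minimum is 2.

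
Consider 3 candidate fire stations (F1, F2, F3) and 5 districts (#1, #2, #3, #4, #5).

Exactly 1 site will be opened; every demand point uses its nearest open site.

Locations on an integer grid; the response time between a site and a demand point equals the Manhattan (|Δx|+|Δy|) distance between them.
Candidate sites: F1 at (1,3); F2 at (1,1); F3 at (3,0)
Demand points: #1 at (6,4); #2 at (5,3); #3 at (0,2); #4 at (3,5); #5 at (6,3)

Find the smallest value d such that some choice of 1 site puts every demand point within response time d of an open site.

6

Open {F1}.
  Farthest demand point is #1 at response time 6 (to F1); all others are ≤ 6.
With {F3} the worst case is 7.
With {F2} the worst case is 8.
No size-1 selection achieves below 6.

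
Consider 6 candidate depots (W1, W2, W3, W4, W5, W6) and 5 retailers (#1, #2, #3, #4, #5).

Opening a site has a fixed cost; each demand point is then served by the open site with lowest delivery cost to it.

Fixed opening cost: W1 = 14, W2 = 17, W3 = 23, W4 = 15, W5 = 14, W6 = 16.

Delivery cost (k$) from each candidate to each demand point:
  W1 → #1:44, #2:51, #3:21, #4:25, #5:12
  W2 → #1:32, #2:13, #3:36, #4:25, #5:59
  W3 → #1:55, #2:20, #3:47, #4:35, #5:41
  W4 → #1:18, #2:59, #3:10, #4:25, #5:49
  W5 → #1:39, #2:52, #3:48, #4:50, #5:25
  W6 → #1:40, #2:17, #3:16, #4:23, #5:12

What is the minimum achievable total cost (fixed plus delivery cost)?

111

Open {W4, W6}: assign each demand point to its cheapest open site.
  #1→W4 18, #2→W6 17, #3→W4 10, #4→W6 23, #5→W6 12
  delivery cost 80, fixed 31 → total 111.
Compare {W6}: delivery cost 108 + fixed 16 = 124.
Compare {W1, W2, W4}: delivery cost 78 + fixed 46 = 124.
Compare {W2, W4, W6}: delivery cost 76 + fixed 48 = 124.
All other subsets cost ≥ 124. Minimum total cost: 111.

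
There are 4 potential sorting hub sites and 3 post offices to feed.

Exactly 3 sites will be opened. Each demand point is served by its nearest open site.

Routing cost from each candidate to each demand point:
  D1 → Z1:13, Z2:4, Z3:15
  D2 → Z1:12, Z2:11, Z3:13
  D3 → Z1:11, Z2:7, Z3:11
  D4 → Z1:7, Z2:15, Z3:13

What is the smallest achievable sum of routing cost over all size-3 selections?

Open {D1, D3, D4}.
  Z1→D4 7, Z2→D1 4, Z3→D3 11  ⇒ total 22.
Compare {D1, D2, D4}: total 24.
Compare {D2, D3, D4}: total 25.
No size-3 selection does better; minimum is 22.

22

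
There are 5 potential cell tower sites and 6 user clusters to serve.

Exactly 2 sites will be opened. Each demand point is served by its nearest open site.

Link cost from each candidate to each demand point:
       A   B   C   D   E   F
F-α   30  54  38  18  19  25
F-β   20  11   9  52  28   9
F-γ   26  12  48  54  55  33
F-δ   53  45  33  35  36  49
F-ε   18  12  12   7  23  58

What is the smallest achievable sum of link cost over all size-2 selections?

77

Open {F-β, F-ε}.
  A→F-ε 18, B→F-β 11, C→F-β 9, D→F-ε 7, E→F-ε 23, F→F-β 9  ⇒ total 77.
Compare {F-α, F-β}: total 86.
Compare {F-α, F-ε}: total 93.
No size-2 selection does better; minimum is 77.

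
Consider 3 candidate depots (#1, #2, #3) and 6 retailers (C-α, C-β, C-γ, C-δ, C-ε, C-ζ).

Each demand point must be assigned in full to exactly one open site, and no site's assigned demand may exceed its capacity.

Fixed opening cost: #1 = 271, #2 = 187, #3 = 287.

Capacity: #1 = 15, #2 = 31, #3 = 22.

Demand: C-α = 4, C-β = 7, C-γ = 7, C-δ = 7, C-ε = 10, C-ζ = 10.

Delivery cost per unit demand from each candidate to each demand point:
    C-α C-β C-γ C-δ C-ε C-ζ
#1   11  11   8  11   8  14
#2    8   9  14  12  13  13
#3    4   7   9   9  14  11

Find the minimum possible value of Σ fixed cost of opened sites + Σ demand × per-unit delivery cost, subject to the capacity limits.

939

Open {#2, #3}; cheapest assignment that respects the capacities:
  #2 (cap 31, load 27): C-β, C-ε, C-ζ — cost 7×9 + 10×13 + 10×13 = 323
  #3 (cap 22, load 18): C-α, C-γ, C-δ — cost 4×4 + 7×9 + 7×9 = 142
  Shipping 465, fixed 474 → total 939.
  Any other capacity-feasible assignment to {#2, #3} ships for at least 465.
Compare {#1, #2}: its best feasible assignment gives total 946.
Compare {#1, #2, #3}: its best feasible assignment gives total 1160.
Every other set of open sites that can feasibly serve all demand totals ≥ 946 even under its best assignment. Minimum: 939.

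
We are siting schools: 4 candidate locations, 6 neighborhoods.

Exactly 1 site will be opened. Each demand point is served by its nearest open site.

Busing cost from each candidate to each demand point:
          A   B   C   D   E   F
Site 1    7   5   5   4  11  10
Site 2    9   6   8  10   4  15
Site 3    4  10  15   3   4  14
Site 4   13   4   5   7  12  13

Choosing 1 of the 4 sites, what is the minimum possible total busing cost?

42

Open {Site 1}.
  A→Site 1 7, B→Site 1 5, C→Site 1 5, D→Site 1 4, E→Site 1 11, F→Site 1 10  ⇒ total 42.
Compare {Site 3}: total 50.
Compare {Site 2}: total 52.
No size-1 selection does better; minimum is 42.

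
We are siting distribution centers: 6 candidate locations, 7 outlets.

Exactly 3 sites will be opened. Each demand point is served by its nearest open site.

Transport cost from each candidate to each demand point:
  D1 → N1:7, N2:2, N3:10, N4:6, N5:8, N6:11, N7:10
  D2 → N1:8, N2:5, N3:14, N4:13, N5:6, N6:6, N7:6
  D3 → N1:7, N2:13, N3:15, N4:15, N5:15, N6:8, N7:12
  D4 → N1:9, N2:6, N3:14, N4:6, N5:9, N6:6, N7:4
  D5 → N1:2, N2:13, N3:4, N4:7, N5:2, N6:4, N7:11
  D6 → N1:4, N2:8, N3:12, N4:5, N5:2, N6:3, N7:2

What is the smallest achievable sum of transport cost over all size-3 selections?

Open {D1, D5, D6}.
  N1→D5 2, N2→D1 2, N3→D5 4, N4→D6 5, N5→D5 2, N6→D6 3, N7→D6 2  ⇒ total 20.
Compare {D2, D5, D6}: total 23.
Compare {D1, D4, D5}: total 24.
No size-3 selection does better; minimum is 20.

20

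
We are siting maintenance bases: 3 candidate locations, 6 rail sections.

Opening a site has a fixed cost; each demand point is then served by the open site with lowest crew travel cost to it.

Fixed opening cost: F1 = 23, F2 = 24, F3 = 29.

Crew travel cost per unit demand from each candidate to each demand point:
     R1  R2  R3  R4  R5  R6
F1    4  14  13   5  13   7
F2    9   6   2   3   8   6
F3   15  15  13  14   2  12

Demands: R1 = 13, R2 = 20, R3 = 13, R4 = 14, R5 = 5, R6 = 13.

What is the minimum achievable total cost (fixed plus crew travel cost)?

404

Open {F1, F2, F3}: assign each demand point to its cheapest open site.
  R1→F1 13×4=52, R2→F2 20×6=120, R3→F2 13×2=26, R4→F2 14×3=42, R5→F3 5×2=10, R6→F2 13×6=78
  crew travel cost 328, fixed 76 → total 404.
Compare {F1, F2}: crew travel cost 358 + fixed 47 = 405.
Compare {F2, F3}: crew travel cost 393 + fixed 53 = 446.
Compare {F2}: crew travel cost 423 + fixed 24 = 447.
All other subsets cost ≥ 405. Minimum total cost: 404.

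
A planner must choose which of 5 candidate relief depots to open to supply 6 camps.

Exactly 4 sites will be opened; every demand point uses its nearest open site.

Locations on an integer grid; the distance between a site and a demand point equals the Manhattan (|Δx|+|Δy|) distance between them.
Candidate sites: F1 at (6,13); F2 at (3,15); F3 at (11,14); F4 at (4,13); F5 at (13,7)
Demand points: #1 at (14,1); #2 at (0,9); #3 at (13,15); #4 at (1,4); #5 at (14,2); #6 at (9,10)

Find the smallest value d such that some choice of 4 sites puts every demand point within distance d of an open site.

12

Open {F1, F2, F4, F5}.
  Farthest demand point is #4 at distance 12 (to F4); all others are ≤ 12.
With {F1, F3, F4, F5} the worst case is 12.
With {F2, F3, F4, F5} the worst case is 12.
No size-4 selection achieves below 12.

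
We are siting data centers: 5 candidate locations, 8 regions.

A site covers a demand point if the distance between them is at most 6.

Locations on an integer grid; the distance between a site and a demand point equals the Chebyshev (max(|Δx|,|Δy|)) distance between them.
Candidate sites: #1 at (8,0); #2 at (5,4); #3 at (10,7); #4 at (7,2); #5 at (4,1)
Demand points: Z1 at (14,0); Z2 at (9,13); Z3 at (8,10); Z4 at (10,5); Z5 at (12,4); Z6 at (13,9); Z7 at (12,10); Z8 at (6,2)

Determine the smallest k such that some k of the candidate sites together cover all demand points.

Coverage sets (demand points within 6 of each site):
  #1: {Z1, Z4, Z5, Z8}
  #2: {Z3, Z4, Z8}
  #3: {Z2, Z3, Z4, Z5, Z6, Z7, Z8}
  #4: {Z4, Z5, Z8}
  #5: {Z4, Z8}
No single site covers all 8 demand points.
But {#1, #3} covers everything, so the minimum is 2.

2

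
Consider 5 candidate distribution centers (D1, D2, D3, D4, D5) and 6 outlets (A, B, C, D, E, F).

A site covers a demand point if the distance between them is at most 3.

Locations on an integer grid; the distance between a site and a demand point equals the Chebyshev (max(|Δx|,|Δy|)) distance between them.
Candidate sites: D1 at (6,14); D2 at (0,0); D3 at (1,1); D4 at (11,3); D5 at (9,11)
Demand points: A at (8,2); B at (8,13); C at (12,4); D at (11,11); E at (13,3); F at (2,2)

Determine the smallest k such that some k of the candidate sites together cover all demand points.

3

Coverage sets (demand points within 3 of each site):
  D1: {B}
  D2: {F}
  D3: {F}
  D4: {A, C, E}
  D5: {B, D}
No 2 sites suffice: every size-2 union leaves at least one demand point uncovered.
But {D2, D4, D5} covers everything, so the minimum is 3.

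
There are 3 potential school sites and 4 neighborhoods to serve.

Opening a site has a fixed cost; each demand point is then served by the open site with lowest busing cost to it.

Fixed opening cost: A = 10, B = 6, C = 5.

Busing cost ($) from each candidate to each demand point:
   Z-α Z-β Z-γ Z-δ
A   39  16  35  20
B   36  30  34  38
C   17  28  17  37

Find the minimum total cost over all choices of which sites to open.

Open {A, C}: assign each demand point to its cheapest open site.
  Z-α→C 17, Z-β→A 16, Z-γ→C 17, Z-δ→A 20
  busing cost 70, fixed 15 → total 85.
Compare {A, B, C}: busing cost 70 + fixed 21 = 91.
Compare {C}: busing cost 99 + fixed 5 = 104.
Compare {B, C}: busing cost 99 + fixed 11 = 110.
All other subsets cost ≥ 91. Minimum total cost: 85.

85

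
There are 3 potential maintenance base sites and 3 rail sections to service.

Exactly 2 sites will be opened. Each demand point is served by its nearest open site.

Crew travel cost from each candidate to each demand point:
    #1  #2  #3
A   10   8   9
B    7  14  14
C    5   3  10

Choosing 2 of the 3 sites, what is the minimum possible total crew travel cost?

Open {A, C}.
  #1→C 5, #2→C 3, #3→A 9  ⇒ total 17.
Compare {B, C}: total 18.
Compare {A, B}: total 24.

17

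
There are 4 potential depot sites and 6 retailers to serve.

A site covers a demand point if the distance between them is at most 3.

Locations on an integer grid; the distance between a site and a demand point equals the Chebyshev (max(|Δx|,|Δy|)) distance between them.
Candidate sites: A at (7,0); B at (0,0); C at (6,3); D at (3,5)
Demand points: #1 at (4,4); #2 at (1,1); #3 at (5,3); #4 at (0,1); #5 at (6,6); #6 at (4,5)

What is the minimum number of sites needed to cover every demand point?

Coverage sets (demand points within 3 of each site):
  A: {#3}
  B: {#2, #4}
  C: {#1, #3, #5, #6}
  D: {#1, #3, #5, #6}
No single site covers all 6 demand points.
But {B, C} covers everything, so the minimum is 2.

2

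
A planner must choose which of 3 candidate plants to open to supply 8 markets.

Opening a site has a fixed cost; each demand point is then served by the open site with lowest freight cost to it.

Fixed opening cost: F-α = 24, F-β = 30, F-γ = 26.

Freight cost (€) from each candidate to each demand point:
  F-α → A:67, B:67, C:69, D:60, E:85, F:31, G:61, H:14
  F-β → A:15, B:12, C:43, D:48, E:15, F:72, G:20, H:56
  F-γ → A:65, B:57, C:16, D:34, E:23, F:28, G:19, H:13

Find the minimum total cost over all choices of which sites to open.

208

Open {F-β, F-γ}: assign each demand point to its cheapest open site.
  A→F-β 15, B→F-β 12, C→F-γ 16, D→F-γ 34, E→F-β 15, F→F-γ 28, G→F-γ 19, H→F-γ 13
  freight cost 152, fixed 56 → total 208.
Compare {F-α, F-β, F-γ}: freight cost 152 + fixed 80 = 232.
Compare {F-α, F-β}: freight cost 198 + fixed 54 = 252.
Compare {F-γ}: freight cost 255 + fixed 26 = 281.
All other subsets cost ≥ 232. Minimum total cost: 208.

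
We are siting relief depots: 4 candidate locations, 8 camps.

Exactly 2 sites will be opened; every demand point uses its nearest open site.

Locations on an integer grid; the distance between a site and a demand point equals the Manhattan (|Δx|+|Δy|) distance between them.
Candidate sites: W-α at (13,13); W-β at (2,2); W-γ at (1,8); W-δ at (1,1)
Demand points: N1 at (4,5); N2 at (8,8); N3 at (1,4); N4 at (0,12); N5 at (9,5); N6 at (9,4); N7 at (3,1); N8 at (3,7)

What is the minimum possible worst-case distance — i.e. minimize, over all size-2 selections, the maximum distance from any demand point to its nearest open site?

Open {W-β, W-γ}.
  Farthest demand point is N5 at distance 10 (to W-β); all others are ≤ 10.
With {W-γ, W-δ} the worst case is 11.
With {W-α, W-β} the worst case is 12.
No size-2 selection achieves below 10.

10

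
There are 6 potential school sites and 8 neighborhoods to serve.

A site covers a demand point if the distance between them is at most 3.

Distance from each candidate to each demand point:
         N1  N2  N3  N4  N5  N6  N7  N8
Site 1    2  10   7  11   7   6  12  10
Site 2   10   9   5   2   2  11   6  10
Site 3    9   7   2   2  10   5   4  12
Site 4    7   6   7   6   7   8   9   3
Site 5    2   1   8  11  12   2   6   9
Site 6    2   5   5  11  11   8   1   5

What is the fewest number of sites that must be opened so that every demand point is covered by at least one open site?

5

Coverage sets (demand points within 3 of each site):
  Site 1: {N1}
  Site 2: {N4, N5}
  Site 3: {N3, N4}
  Site 4: {N8}
  Site 5: {N1, N2, N6}
  Site 6: {N1, N7}
No 4 sites suffice: every size-4 union leaves at least one demand point uncovered.
But {Site 2, Site 3, Site 4, Site 5, Site 6} covers everything, so the minimum is 5.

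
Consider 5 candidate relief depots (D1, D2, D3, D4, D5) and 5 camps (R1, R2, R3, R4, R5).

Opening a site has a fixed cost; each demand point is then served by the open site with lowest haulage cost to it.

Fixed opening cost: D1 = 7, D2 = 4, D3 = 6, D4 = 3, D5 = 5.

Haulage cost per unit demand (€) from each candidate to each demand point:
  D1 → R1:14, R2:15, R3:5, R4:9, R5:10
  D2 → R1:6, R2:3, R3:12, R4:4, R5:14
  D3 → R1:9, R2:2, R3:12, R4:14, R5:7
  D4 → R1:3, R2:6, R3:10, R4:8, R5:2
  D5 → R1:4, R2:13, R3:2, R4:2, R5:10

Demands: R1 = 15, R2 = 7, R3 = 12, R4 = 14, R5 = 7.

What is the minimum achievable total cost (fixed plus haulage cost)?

Open {D3, D4, D5}: assign each demand point to its cheapest open site.
  R1→D4 15×3=45, R2→D3 7×2=14, R3→D5 12×2=24, R4→D5 14×2=28, R5→D4 7×2=14
  haulage cost 125, fixed 14 → total 139.
Compare {D2, D3, D4, D5}: haulage cost 125 + fixed 18 = 143.
Compare {D2, D4, D5}: haulage cost 132 + fixed 12 = 144.
Compare {D1, D3, D4, D5}: haulage cost 125 + fixed 21 = 146.
All other subsets cost ≥ 143. Minimum total cost: 139.

139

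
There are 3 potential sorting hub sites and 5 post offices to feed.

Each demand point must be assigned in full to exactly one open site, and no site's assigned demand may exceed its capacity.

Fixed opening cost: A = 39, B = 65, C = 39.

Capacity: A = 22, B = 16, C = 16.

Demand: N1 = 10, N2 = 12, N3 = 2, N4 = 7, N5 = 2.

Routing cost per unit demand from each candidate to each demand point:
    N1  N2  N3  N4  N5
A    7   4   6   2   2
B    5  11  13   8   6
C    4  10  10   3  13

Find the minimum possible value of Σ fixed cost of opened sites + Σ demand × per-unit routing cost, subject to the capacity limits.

204

Open {A, C}; cheapest assignment that respects the capacities:
  A (cap 22, load 21): N2, N4, N5 — cost 12×4 + 7×2 + 2×2 = 66
  C (cap 16, load 12): N1, N3 — cost 10×4 + 2×10 = 60
  Shipping 126, fixed 78 → total 204.
  Any other capacity-feasible assignment to {A, C} ships for at least 126.
Compare {A, B}: its best feasible assignment gives total 240.
Compare {A, B, C}: its best feasible assignment gives total 269.
Every other set of open sites that can feasibly serve all demand totals ≥ 240 even under its best assignment. Minimum: 204.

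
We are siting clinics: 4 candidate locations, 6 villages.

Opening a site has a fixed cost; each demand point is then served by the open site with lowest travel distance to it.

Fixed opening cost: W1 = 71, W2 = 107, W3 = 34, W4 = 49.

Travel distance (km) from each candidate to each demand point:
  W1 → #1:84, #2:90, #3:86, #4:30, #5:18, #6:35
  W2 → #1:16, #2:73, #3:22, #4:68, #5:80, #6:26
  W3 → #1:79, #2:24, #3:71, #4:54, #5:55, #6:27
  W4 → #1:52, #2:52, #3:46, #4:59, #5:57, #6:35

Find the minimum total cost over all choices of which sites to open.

338

Open {W2, W3}: assign each demand point to its cheapest open site.
  #1→W2 16, #2→W3 24, #3→W2 22, #4→W3 54, #5→W3 55, #6→W2 26
  travel distance 197, fixed 141 → total 338.
Compare {W3, W4}: travel distance 258 + fixed 83 = 341.
Compare {W3}: travel distance 310 + fixed 34 = 344.
Compare {W1, W2, W3}: travel distance 136 + fixed 212 = 348.
All other subsets cost ≥ 341. Minimum total cost: 338.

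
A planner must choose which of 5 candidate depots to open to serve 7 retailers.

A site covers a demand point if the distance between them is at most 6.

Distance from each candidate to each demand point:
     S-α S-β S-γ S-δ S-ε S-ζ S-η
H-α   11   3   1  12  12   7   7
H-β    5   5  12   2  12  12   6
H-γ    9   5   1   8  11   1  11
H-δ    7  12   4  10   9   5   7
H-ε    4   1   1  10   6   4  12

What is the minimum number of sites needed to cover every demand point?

Coverage sets (demand points within 6 of each site):
  H-α: {S-β, S-γ}
  H-β: {S-α, S-β, S-δ, S-η}
  H-γ: {S-β, S-γ, S-ζ}
  H-δ: {S-γ, S-ζ}
  H-ε: {S-α, S-β, S-γ, S-ε, S-ζ}
No single site covers all 7 demand points.
But {H-β, H-ε} covers everything, so the minimum is 2.

2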